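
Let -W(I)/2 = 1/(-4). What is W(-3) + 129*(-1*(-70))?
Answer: 18061/2 ≈ 9030.5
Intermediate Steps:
W(I) = ½ (W(I) = -2/(-4) = -2*(-¼) = ½)
W(-3) + 129*(-1*(-70)) = ½ + 129*(-1*(-70)) = ½ + 129*70 = ½ + 9030 = 18061/2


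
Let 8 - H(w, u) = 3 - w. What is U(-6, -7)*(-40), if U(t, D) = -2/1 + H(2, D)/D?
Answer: 120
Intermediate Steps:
H(w, u) = 5 + w (H(w, u) = 8 - (3 - w) = 8 + (-3 + w) = 5 + w)
U(t, D) = -2 + 7/D (U(t, D) = -2/1 + (5 + 2)/D = -2*1 + 7/D = -2 + 7/D)
U(-6, -7)*(-40) = (-2 + 7/(-7))*(-40) = (-2 + 7*(-⅐))*(-40) = (-2 - 1)*(-40) = -3*(-40) = 120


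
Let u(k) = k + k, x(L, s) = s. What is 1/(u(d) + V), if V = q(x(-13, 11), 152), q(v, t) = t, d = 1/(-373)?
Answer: 373/56694 ≈ 0.0065792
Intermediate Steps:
d = -1/373 ≈ -0.0026810
u(k) = 2*k
V = 152
1/(u(d) + V) = 1/(2*(-1/373) + 152) = 1/(-2/373 + 152) = 1/(56694/373) = 373/56694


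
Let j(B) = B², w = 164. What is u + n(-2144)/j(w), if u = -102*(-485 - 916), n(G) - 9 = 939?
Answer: 960873285/6724 ≈ 1.4290e+5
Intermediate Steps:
n(G) = 948 (n(G) = 9 + 939 = 948)
u = 142902 (u = -102*(-1401) = 142902)
u + n(-2144)/j(w) = 142902 + 948/(164²) = 142902 + 948/26896 = 142902 + 948*(1/26896) = 142902 + 237/6724 = 960873285/6724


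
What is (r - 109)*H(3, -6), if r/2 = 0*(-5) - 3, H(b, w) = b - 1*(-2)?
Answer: -575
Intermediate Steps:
H(b, w) = 2 + b (H(b, w) = b + 2 = 2 + b)
r = -6 (r = 2*(0*(-5) - 3) = 2*(0 - 3) = 2*(-3) = -6)
(r - 109)*H(3, -6) = (-6 - 109)*(2 + 3) = -115*5 = -575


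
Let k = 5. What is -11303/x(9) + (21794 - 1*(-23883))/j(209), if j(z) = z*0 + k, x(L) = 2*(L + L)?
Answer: 1587857/180 ≈ 8821.4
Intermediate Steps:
x(L) = 4*L (x(L) = 2*(2*L) = 4*L)
j(z) = 5 (j(z) = z*0 + 5 = 0 + 5 = 5)
-11303/x(9) + (21794 - 1*(-23883))/j(209) = -11303/(4*9) + (21794 - 1*(-23883))/5 = -11303/36 + (21794 + 23883)*(1/5) = -11303*1/36 + 45677*(1/5) = -11303/36 + 45677/5 = 1587857/180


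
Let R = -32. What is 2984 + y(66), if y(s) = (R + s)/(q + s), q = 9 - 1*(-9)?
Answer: 125345/42 ≈ 2984.4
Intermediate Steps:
q = 18 (q = 9 + 9 = 18)
y(s) = (-32 + s)/(18 + s)
2984 + y(66) = 2984 + (-32 + 66)/(18 + 66) = 2984 + 34/84 = 2984 + (1/84)*34 = 2984 + 17/42 = 125345/42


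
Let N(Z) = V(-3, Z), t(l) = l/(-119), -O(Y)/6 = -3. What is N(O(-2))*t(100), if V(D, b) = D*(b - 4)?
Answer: 600/17 ≈ 35.294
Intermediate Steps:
O(Y) = 18 (O(Y) = -6*(-3) = 18)
t(l) = -l/119 (t(l) = l*(-1/119) = -l/119)
V(D, b) = D*(-4 + b)
N(Z) = 12 - 3*Z (N(Z) = -3*(-4 + Z) = 12 - 3*Z)
N(O(-2))*t(100) = (12 - 3*18)*(-1/119*100) = (12 - 54)*(-100/119) = -42*(-100/119) = 600/17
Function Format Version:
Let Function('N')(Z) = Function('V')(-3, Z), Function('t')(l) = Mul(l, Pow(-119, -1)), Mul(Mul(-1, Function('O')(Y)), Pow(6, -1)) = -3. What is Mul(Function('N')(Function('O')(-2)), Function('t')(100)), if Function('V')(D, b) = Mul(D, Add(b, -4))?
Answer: Rational(600, 17) ≈ 35.294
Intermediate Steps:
Function('O')(Y) = 18 (Function('O')(Y) = Mul(-6, -3) = 18)
Function('t')(l) = Mul(Rational(-1, 119), l) (Function('t')(l) = Mul(l, Rational(-1, 119)) = Mul(Rational(-1, 119), l))
Function('V')(D, b) = Mul(D, Add(-4, b))
Function('N')(Z) = Add(12, Mul(-3, Z)) (Function('N')(Z) = Mul(-3, Add(-4, Z)) = Add(12, Mul(-3, Z)))
Mul(Function('N')(Function('O')(-2)), Function('t')(100)) = Mul(Add(12, Mul(-3, 18)), Mul(Rational(-1, 119), 100)) = Mul(Add(12, -54), Rational(-100, 119)) = Mul(-42, Rational(-100, 119)) = Rational(600, 17)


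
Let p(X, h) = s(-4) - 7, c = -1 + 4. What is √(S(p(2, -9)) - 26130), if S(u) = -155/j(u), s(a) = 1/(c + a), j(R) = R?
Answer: I*√417770/4 ≈ 161.59*I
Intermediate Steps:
c = 3
s(a) = 1/(3 + a)
p(X, h) = -8 (p(X, h) = 1/(3 - 4) - 7 = 1/(-1) - 7 = -1 - 7 = -8)
S(u) = -155/u
√(S(p(2, -9)) - 26130) = √(-155/(-8) - 26130) = √(-155*(-⅛) - 26130) = √(155/8 - 26130) = √(-208885/8) = I*√417770/4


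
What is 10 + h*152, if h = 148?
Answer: 22506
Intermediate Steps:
10 + h*152 = 10 + 148*152 = 10 + 22496 = 22506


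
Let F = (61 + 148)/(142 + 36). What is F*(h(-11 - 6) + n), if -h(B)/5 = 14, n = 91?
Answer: 4389/178 ≈ 24.657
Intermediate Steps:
h(B) = -70 (h(B) = -5*14 = -70)
F = 209/178 ≈ 1.1742
F*(h(-11 - 6) + n) = 209*(-70 + 91)/178 = (209/178)*21 = 4389/178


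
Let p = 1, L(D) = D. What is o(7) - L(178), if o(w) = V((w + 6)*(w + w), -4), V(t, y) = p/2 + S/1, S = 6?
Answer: -343/2 ≈ -171.50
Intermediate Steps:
V(t, y) = 13/2 (V(t, y) = 1/2 + 6/1 = 1*(1/2) + 6*1 = 1/2 + 6 = 13/2)
o(w) = 13/2
o(7) - L(178) = 13/2 - 1*178 = 13/2 - 178 = -343/2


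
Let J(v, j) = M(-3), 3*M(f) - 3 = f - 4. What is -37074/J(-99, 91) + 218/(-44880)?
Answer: 623955311/22440 ≈ 27806.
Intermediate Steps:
M(f) = -⅓ + f/3 (M(f) = 1 + (f - 4)/3 = 1 + (-4 + f)/3 = 1 + (-4/3 + f/3) = -⅓ + f/3)
J(v, j) = -4/3 (J(v, j) = -⅓ + (⅓)*(-3) = -⅓ - 1 = -4/3)
-37074/J(-99, 91) + 218/(-44880) = -37074/(-4/3) + 218/(-44880) = -37074*(-¾) + 218*(-1/44880) = 55611/2 - 109/22440 = 623955311/22440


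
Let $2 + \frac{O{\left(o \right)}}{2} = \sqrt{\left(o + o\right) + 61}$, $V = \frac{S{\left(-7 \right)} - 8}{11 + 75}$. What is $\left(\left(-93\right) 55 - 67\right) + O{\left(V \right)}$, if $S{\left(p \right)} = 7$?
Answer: $-5186 + \frac{2 \sqrt{112746}}{43} \approx -5170.4$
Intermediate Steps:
$V = - \frac{1}{86}$ ($V = \frac{7 - 8}{11 + 75} = - \frac{1}{86} \approx -0.011628$)
$O{\left(o \right)} = -4 + 2 \sqrt{61 + 2 o}$ ($O{\left(o \right)} = -4 + 2 \sqrt{\left(o + o\right) + 61} = -4 + 2 \sqrt{2 o + 61} = -4 + 2 \sqrt{61 + 2 o}$)
$\left(\left(-93\right) 55 - 67\right) + O{\left(V \right)} = \left(\left(-93\right) 55 - 67\right) - \left(4 - 2 \sqrt{61 + 2 \left(- \frac{1}{86}\right)}\right) = \left(-5115 - 67\right) - \left(4 - 2 \sqrt{61 - \frac{1}{43}}\right) = -5182 - \left(4 - 2 \sqrt{\frac{2622}{43}}\right) = -5182 - \left(4 - 2 \frac{\sqrt{112746}}{43}\right) = -5182 - \left(4 - \frac{2 \sqrt{112746}}{43}\right) = -5186 + \frac{2 \sqrt{112746}}{43}$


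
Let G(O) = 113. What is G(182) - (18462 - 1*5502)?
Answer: -12847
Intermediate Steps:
G(182) - (18462 - 1*5502) = 113 - (18462 - 1*5502) = 113 - (18462 - 5502) = 113 - 1*12960 = 113 - 12960 = -12847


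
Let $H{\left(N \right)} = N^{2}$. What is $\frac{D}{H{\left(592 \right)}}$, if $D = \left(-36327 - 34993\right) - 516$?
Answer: $- \frac{17959}{87616} \approx -0.20497$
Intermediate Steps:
$D = -71836$ ($D = -71320 - 516 = -71836$)
$\frac{D}{H{\left(592 \right)}} = - \frac{71836}{592^{2}} = - \frac{71836}{350464} = \left(-71836\right) \frac{1}{350464} = - \frac{17959}{87616}$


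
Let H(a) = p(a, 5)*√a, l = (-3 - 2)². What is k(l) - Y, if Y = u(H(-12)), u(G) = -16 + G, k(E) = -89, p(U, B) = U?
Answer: -73 + 24*I*√3 ≈ -73.0 + 41.569*I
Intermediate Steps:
l = 25 (l = (-5)² = 25)
H(a) = a^(3/2) (H(a) = a*√a = a^(3/2))
Y = -16 - 24*I*√3 (Y = -16 + (-12)^(3/2) = -16 - 24*I*√3 ≈ -16.0 - 41.569*I)
k(l) - Y = -89 - (-16 - 24*I*√3) = -89 + (16 + 24*I*√3) = -73 + 24*I*√3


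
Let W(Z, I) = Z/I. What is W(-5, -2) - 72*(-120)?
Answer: 17285/2 ≈ 8642.5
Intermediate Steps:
W(-5, -2) - 72*(-120) = -5/(-2) - 72*(-120) = -5*(-½) + 8640 = 5/2 + 8640 = 17285/2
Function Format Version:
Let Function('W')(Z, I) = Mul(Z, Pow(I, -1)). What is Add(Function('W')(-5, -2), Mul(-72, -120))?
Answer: Rational(17285, 2) ≈ 8642.5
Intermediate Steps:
Add(Function('W')(-5, -2), Mul(-72, -120)) = Add(Mul(-5, Pow(-2, -1)), Mul(-72, -120)) = Add(Mul(-5, Rational(-1, 2)), 8640) = Add(Rational(5, 2), 8640) = Rational(17285, 2)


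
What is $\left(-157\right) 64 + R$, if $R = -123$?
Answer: $-10171$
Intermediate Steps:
$\left(-157\right) 64 + R = \left(-157\right) 64 - 123 = -10048 - 123 = -10171$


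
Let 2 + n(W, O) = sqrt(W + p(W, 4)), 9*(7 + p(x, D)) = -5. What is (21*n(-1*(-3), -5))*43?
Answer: -1806 + 301*I*sqrt(41) ≈ -1806.0 + 1927.3*I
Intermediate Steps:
p(x, D) = -68/9 (p(x, D) = -7 + (1/9)*(-5) = -7 - 5/9 = -68/9)
n(W, O) = -2 + sqrt(-68/9 + W) (n(W, O) = -2 + sqrt(W - 68/9) = -2 + sqrt(-68/9 + W))
(21*n(-1*(-3), -5))*43 = (21*(-2 + sqrt(-68 + 9*(-1*(-3)))/3))*43 = (21*(-2 + sqrt(-68 + 9*3)/3))*43 = (21*(-2 + sqrt(-68 + 27)/3))*43 = (21*(-2 + sqrt(-41)/3))*43 = (21*(-2 + (I*sqrt(41))/3))*43 = (21*(-2 + I*sqrt(41)/3))*43 = (-42 + 7*I*sqrt(41))*43 = -1806 + 301*I*sqrt(41)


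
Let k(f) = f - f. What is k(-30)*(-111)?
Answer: 0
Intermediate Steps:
k(f) = 0
k(-30)*(-111) = 0*(-111) = 0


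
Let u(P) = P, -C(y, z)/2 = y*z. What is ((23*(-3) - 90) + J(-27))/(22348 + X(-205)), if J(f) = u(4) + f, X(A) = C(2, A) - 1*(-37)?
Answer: -2/255 ≈ -0.0078431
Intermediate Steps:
C(y, z) = -2*y*z
X(A) = 37 - 4*A (X(A) = -2*2*A - 1*(-37) = -4*A + 37 = 37 - 4*A)
J(f) = 4 + f
((23*(-3) - 90) + J(-27))/(22348 + X(-205)) = ((23*(-3) - 90) + (4 - 27))/(22348 + (37 - 4*(-205))) = ((-69 - 90) - 23)/(22348 + (37 + 820)) = (-159 - 23)/(22348 + 857) = -182/23205 = -182*1/23205 = -2/255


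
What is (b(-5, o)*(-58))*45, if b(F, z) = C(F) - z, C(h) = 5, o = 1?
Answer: -10440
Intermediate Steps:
b(F, z) = 5 - z
(b(-5, o)*(-58))*45 = ((5 - 1*1)*(-58))*45 = ((5 - 1)*(-58))*45 = (4*(-58))*45 = -232*45 = -10440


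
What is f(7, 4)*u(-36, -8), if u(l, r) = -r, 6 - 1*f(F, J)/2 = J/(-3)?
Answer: 352/3 ≈ 117.33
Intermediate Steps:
f(F, J) = 12 + 2*J/3 (f(F, J) = 12 - 2*J/(-3) = 12 - 2*J*(-1)/3 = 12 - (-2)*J/3 = 12 + 2*J/3)
f(7, 4)*u(-36, -8) = (12 + (2/3)*4)*(-1*(-8)) = (12 + 8/3)*8 = (44/3)*8 = 352/3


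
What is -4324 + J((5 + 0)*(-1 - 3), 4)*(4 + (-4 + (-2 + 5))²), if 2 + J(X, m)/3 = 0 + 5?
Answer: -4279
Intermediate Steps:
J(X, m) = 9 (J(X, m) = -6 + 3*(0 + 5) = -6 + 3*5 = -6 + 15 = 9)
-4324 + J((5 + 0)*(-1 - 3), 4)*(4 + (-4 + (-2 + 5))²) = -4324 + 9*(4 + (-4 + (-2 + 5))²) = -4324 + 9*(4 + (-4 + 3)²) = -4324 + 9*(4 + (-1)²) = -4324 + 9*(4 + 1) = -4324 + 9*5 = -4324 + 45 = -4279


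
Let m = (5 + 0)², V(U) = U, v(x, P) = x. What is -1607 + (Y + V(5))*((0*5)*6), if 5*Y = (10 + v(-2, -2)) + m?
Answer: -1607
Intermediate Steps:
m = 25 (m = 5² = 25)
Y = 33/5 (Y = ((10 - 2) + 25)/5 = (8 + 25)/5 = (⅕)*33 = 33/5 ≈ 6.6000)
-1607 + (Y + V(5))*((0*5)*6) = -1607 + (33/5 + 5)*((0*5)*6) = -1607 + 58*(0*6)/5 = -1607 + (58/5)*0 = -1607 + 0 = -1607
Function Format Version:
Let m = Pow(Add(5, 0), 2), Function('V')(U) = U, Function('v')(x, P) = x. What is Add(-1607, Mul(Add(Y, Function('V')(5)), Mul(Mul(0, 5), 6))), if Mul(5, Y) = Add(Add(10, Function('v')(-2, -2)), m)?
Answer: -1607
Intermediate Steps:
m = 25 (m = Pow(5, 2) = 25)
Y = Rational(33, 5) (Y = Mul(Rational(1, 5), Add(Add(10, -2), 25)) = Mul(Rational(1, 5), Add(8, 25)) = Mul(Rational(1, 5), 33) = Rational(33, 5) ≈ 6.6000)
Add(-1607, Mul(Add(Y, Function('V')(5)), Mul(Mul(0, 5), 6))) = Add(-1607, Mul(Add(Rational(33, 5), 5), Mul(Mul(0, 5), 6))) = Add(-1607, Mul(Rational(58, 5), Mul(0, 6))) = Add(-1607, Mul(Rational(58, 5), 0)) = Add(-1607, 0) = -1607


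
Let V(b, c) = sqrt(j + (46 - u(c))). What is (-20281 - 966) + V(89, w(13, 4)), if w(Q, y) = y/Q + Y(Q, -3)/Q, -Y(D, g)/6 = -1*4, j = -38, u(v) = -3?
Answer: -21247 + sqrt(11) ≈ -21244.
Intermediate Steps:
Y(D, g) = 24 (Y(D, g) = -(-6)*4 = -6*(-4) = 24)
w(Q, y) = 24/Q + y/Q (w(Q, y) = y/Q + 24/Q = 24/Q + y/Q)
V(b, c) = sqrt(11) (V(b, c) = sqrt(-38 + (46 - 1*(-3))) = sqrt(-38 + (46 + 3)) = sqrt(-38 + 49) = sqrt(11))
(-20281 - 966) + V(89, w(13, 4)) = (-20281 - 966) + sqrt(11) = -21247 + sqrt(11)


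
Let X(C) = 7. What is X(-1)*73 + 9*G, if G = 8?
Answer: 583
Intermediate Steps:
X(-1)*73 + 9*G = 7*73 + 9*8 = 511 + 72 = 583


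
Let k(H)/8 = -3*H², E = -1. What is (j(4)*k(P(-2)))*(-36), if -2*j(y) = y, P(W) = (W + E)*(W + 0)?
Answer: -62208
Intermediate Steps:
P(W) = W*(-1 + W) (P(W) = (W - 1)*(W + 0) = (-1 + W)*W = W*(-1 + W))
k(H) = -24*H² (k(H) = 8*(-3*H²) = -24*H²)
j(y) = -y/2
(j(4)*k(P(-2)))*(-36) = ((-½*4)*(-24*4*(-1 - 2)²))*(-36) = -(-48)*(-2*(-3))²*(-36) = -(-48)*6²*(-36) = -(-48)*36*(-36) = -2*(-864)*(-36) = 1728*(-36) = -62208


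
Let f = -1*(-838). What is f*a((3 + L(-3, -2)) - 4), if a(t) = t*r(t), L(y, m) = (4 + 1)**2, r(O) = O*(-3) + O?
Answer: -965376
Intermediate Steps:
r(O) = -2*O (r(O) = -3*O + O = -2*O)
L(y, m) = 25 (L(y, m) = 5**2 = 25)
f = 838
a(t) = -2*t**2 (a(t) = t*(-2*t) = -2*t**2)
f*a((3 + L(-3, -2)) - 4) = 838*(-2*((3 + 25) - 4)**2) = 838*(-2*(28 - 4)**2) = 838*(-2*24**2) = 838*(-2*576) = 838*(-1152) = -965376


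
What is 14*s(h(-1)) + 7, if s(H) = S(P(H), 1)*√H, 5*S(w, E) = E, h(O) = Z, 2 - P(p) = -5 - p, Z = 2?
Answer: 7 + 14*√2/5 ≈ 10.960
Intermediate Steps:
P(p) = 7 + p (P(p) = 2 - (-5 - p) = 2 + (5 + p) = 7 + p)
h(O) = 2
S(w, E) = E/5
s(H) = √H/5 (s(H) = ((⅕)*1)*√H = √H/5)
14*s(h(-1)) + 7 = 14*(√2/5) + 7 = 14*√2/5 + 7 = 7 + 14*√2/5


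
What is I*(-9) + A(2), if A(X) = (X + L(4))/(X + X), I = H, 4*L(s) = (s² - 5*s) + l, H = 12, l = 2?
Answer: -861/8 ≈ -107.63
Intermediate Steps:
L(s) = ½ - 5*s/4 + s²/4 (L(s) = ((s² - 5*s) + 2)/4 = (2 + s² - 5*s)/4 = ½ - 5*s/4 + s²/4)
I = 12
A(X) = (-½ + X)/(2*X) (A(X) = (X + (½ - 5/4*4 + (¼)*4²))/(X + X) = (X + (½ - 5 + (¼)*16))/((2*X)) = (X + (½ - 5 + 4))*(1/(2*X)) = (X - ½)*(1/(2*X)) = (-½ + X)*(1/(2*X)) = (-½ + X)/(2*X))
I*(-9) + A(2) = 12*(-9) + (¼)*(-1 + 2*2)/2 = -108 + (¼)*(½)*(-1 + 4) = -108 + (¼)*(½)*3 = -108 + 3/8 = -861/8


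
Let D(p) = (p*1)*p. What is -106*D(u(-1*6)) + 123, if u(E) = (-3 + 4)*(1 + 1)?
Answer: -301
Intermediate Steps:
u(E) = 2 (u(E) = 1*2 = 2)
D(p) = p² (D(p) = p*p = p²)
-106*D(u(-1*6)) + 123 = -106*2² + 123 = -106*4 + 123 = -424 + 123 = -301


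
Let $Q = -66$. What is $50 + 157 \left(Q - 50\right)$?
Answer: $-18162$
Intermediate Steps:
$50 + 157 \left(Q - 50\right) = 50 + 157 \left(-66 - 50\right) = 50 + 157 \left(-116\right) = 50 - 18212 = -18162$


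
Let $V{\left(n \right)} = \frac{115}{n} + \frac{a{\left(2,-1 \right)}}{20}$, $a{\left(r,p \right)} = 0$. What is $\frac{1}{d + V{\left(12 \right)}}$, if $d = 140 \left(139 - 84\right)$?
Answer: $\frac{12}{92515} \approx 0.00012971$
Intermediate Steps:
$d = 7700$ ($d = 140 \cdot 55 = 7700$)
$V{\left(n \right)} = \frac{115}{n}$ ($V{\left(n \right)} = \frac{115}{n} + \frac{0}{20} = \frac{115}{n} + 0 \cdot \frac{1}{20} = \frac{115}{n} + 0 = \frac{115}{n}$)
$\frac{1}{d + V{\left(12 \right)}} = \frac{1}{7700 + \frac{115}{12}} = \frac{1}{\frac{92515}{12}} = \frac{12}{92515}$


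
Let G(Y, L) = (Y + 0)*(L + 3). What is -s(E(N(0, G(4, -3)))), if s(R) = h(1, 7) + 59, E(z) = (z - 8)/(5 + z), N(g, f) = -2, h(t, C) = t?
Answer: -60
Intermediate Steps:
G(Y, L) = Y*(3 + L)
E(z) = (-8 + z)/(5 + z)
s(R) = 60 (s(R) = 1 + 59 = 60)
-s(E(N(0, G(4, -3)))) = -1*60 = -60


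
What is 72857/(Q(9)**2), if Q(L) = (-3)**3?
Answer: 72857/729 ≈ 99.941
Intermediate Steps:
Q(L) = -27
72857/(Q(9)**2) = 72857/((-27)**2) = 72857/729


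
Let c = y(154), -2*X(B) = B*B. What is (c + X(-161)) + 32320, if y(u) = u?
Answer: 39027/2 ≈ 19514.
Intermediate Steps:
X(B) = -B²/2 (X(B) = -B*B/2 = -B²/2)
c = 154
(c + X(-161)) + 32320 = (154 - ½*(-161)²) + 32320 = (154 - ½*25921) + 32320 = (154 - 25921/2) + 32320 = -25613/2 + 32320 = 39027/2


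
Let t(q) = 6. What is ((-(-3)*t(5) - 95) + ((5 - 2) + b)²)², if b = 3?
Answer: 1681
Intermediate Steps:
((-(-3)*t(5) - 95) + ((5 - 2) + b)²)² = ((-(-3)*6 - 95) + ((5 - 2) + 3)²)² = ((-1*(-18) - 95) + (3 + 3)²)² = ((18 - 95) + 6²)² = (-77 + 36)² = (-41)² = 1681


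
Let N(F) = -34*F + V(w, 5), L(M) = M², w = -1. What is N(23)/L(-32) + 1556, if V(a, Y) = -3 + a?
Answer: 796279/512 ≈ 1555.2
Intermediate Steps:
N(F) = -4 - 34*F (N(F) = -34*F + (-3 - 1) = -34*F - 4 = -4 - 34*F)
N(23)/L(-32) + 1556 = (-4 - 34*23)/((-32)²) + 1556 = (-4 - 782)/1024 + 1556 = (1/1024)*(-786) + 1556 = -393/512 + 1556 = 796279/512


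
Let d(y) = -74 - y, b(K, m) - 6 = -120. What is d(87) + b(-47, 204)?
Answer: -275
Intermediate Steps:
b(K, m) = -114 (b(K, m) = 6 - 120 = -114)
d(87) + b(-47, 204) = (-74 - 1*87) - 114 = (-74 - 87) - 114 = -161 - 114 = -275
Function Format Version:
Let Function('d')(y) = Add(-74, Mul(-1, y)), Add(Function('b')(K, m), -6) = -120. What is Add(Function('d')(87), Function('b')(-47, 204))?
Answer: -275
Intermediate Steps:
Function('b')(K, m) = -114 (Function('b')(K, m) = Add(6, -120) = -114)
Add(Function('d')(87), Function('b')(-47, 204)) = Add(Add(-74, Mul(-1, 87)), -114) = Add(Add(-74, -87), -114) = Add(-161, -114) = -275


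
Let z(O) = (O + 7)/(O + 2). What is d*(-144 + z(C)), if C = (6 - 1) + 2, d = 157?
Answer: -201274/9 ≈ -22364.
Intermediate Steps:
C = 7 (C = 5 + 2 = 7)
z(O) = (7 + O)/(2 + O)
d*(-144 + z(C)) = 157*(-144 + (7 + 7)/(2 + 7)) = 157*(-144 + 14/9) = 157*(-1282/9) = -201274/9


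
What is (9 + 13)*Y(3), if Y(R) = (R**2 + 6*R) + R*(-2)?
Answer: 462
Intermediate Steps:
Y(R) = R**2 + 4*R (Y(R) = (R**2 + 6*R) - 2*R = R**2 + 4*R)
(9 + 13)*Y(3) = (9 + 13)*(3*(4 + 3)) = 22*(3*7) = 22*21 = 462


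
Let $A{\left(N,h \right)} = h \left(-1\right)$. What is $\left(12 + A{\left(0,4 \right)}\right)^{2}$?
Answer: $64$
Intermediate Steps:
$A{\left(N,h \right)} = - h$
$\left(12 + A{\left(0,4 \right)}\right)^{2} = \left(12 - 4\right)^{2} = 8^{2} = 64$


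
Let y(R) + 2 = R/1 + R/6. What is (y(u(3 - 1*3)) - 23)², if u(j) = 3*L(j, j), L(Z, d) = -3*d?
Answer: 625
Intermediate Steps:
u(j) = -9*j (u(j) = 3*(-3*j) = -9*j)
y(R) = -2 + 7*R/6 (y(R) = -2 + (R/1 + R/6) = -2 + (R*1 + R*(⅙)) = -2 + (R + R/6) = -2 + 7*R/6)
(y(u(3 - 1*3)) - 23)² = ((-2 + 7*(-9*(3 - 1*3))/6) - 23)² = ((-2 + 7*(-9*(3 - 3))/6) - 23)² = ((-2 + 7*(-9*0)/6) - 23)² = ((-2 + (7/6)*0) - 23)² = ((-2 + 0) - 23)² = (-2 - 23)² = (-25)² = 625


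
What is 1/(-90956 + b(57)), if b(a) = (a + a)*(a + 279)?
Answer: -1/52652 ≈ -1.8993e-5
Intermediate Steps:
b(a) = 2*a*(279 + a) (b(a) = (2*a)*(279 + a) = 2*a*(279 + a))
1/(-90956 + b(57)) = 1/(-90956 + 2*57*(279 + 57)) = 1/(-90956 + 2*57*336) = 1/(-90956 + 38304) = 1/(-52652) = -1/52652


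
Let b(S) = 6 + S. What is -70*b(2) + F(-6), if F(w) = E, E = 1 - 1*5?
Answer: -564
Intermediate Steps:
E = -4 (E = 1 - 5 = -4)
F(w) = -4
-70*b(2) + F(-6) = -70*(6 + 2) - 4 = -70*8 - 4 = -560 - 4 = -564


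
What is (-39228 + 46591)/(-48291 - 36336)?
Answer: -7363/84627 ≈ -0.087005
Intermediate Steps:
(-39228 + 46591)/(-48291 - 36336) = 7363/(-84627) = 7363*(-1/84627) = -7363/84627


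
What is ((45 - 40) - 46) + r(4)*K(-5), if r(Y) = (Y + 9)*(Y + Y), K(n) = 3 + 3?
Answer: 583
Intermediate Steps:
K(n) = 6
r(Y) = 2*Y*(9 + Y) (r(Y) = (9 + Y)*(2*Y) = 2*Y*(9 + Y))
((45 - 40) - 46) + r(4)*K(-5) = ((45 - 40) - 46) + (2*4*(9 + 4))*6 = (5 - 46) + (2*4*13)*6 = -41 + 104*6 = -41 + 624 = 583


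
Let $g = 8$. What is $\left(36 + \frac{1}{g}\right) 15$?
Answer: $\frac{4335}{8} \approx 541.88$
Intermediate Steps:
$\left(36 + \frac{1}{g}\right) 15 = \left(36 + \frac{1}{8}\right) 15 = \frac{289}{8} \cdot 15 = \frac{4335}{8}$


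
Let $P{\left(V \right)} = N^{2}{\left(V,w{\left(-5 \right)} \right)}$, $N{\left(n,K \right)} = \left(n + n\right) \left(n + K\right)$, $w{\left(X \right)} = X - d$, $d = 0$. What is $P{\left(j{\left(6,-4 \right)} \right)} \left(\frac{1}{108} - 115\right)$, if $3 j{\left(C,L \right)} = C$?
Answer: $- \frac{49676}{3} \approx -16559.0$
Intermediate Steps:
$j{\left(C,L \right)} = \frac{C}{3}$
$w{\left(X \right)} = X$ ($w{\left(X \right)} = X - 0 = X + 0 = X$)
$N{\left(n,K \right)} = 2 n \left(K + n\right)$
$P{\left(V \right)} = 4 V^{2} \left(-5 + V\right)^{2}$ ($P{\left(V \right)} = \left(2 V \left(-5 + V\right)\right)^{2} = 4 V^{2} \left(-5 + V\right)^{2}$)
$P{\left(j{\left(6,-4 \right)} \right)} \left(\frac{1}{108} - 115\right) = 4 \left(\frac{1}{3} \cdot 6\right)^{2} \left(-5 + \frac{1}{3} \cdot 6\right)^{2} \left(\frac{1}{108} - 115\right) = 4 \cdot 2^{2} \left(-5 + 2\right)^{2} \left(\frac{1}{108} - 115\right) = 4 \cdot 4 \left(-3\right)^{2} \left(- \frac{12419}{108}\right) = 4 \cdot 4 \cdot 9 \left(- \frac{12419}{108}\right) = 144 \left(- \frac{12419}{108}\right) = - \frac{49676}{3}$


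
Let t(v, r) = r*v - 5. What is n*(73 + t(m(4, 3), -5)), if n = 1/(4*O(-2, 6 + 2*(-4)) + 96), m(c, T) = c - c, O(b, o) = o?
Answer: 17/22 ≈ 0.77273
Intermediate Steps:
m(c, T) = 0
t(v, r) = -5 + r*v
n = 1/88 (n = 1/(4*(6 + 2*(-4)) + 96) = 1/(4*(6 - 8) + 96) = 1/(4*(-2) + 96) = 1/(-8 + 96) = 1/88 ≈ 0.011364)
n*(73 + t(m(4, 3), -5)) = (73 + (-5 - 5*0))/88 = (73 + (-5 + 0))/88 = (73 - 5)/88 = (1/88)*68 = 17/22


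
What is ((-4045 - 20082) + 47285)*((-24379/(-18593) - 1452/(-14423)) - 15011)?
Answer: -93212659173318408/268166839 ≈ -3.4759e+8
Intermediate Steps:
((-4045 - 20082) + 47285)*((-24379/(-18593) - 1452/(-14423)) - 15011) = (-24127 + 47285)*((-24379*(-1/18593) - 1452*(-1/14423)) - 15011) = 23158*((24379/18593 + 1452/14423) - 15011) = 23158*(378615353/268166839 - 15011) = 23158*(-4025073804876/268166839) = -93212659173318408/268166839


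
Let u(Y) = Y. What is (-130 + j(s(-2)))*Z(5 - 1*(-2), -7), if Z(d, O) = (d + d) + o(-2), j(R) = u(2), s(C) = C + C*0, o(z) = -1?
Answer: -1664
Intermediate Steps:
s(C) = C (s(C) = C + 0 = C)
j(R) = 2
Z(d, O) = -1 + 2*d (Z(d, O) = (d + d) - 1 = 2*d - 1 = -1 + 2*d)
(-130 + j(s(-2)))*Z(5 - 1*(-2), -7) = (-130 + 2)*(-1 + 2*(5 - 1*(-2))) = -128*(-1 + 2*(5 + 2)) = -128*(-1 + 2*7) = -128*(-1 + 14) = -128*13 = -1664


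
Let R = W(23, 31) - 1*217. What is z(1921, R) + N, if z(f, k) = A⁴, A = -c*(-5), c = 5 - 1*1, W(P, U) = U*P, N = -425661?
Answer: -265661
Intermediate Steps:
W(P, U) = P*U
c = 4 (c = 5 - 1 = 4)
R = 496 (R = 23*31 - 1*217 = 713 - 217 = 496)
A = 20 (A = -1*4*(-5) = -4*(-5) = 20)
z(f, k) = 160000 (z(f, k) = 20⁴ = 160000)
z(1921, R) + N = 160000 - 425661 = -265661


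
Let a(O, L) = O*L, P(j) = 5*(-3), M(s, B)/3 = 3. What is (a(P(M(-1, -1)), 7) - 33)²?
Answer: 19044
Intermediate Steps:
M(s, B) = 9 (M(s, B) = 3*3 = 9)
P(j) = -15
a(O, L) = L*O
(a(P(M(-1, -1)), 7) - 33)² = (7*(-15) - 33)² = (-105 - 33)² = (-138)² = 19044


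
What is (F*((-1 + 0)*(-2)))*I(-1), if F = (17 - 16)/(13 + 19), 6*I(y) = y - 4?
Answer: -5/96 ≈ -0.052083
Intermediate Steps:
I(y) = -2/3 + y/6 (I(y) = (y - 4)/6 = (-4 + y)/6 = -2/3 + y/6)
F = 1/32 ≈ 0.031250
(F*((-1 + 0)*(-2)))*I(-1) = (((-1 + 0)*(-2))/32)*(-2/3 + (1/6)*(-1)) = ((-1*(-2))/32)*(-2/3 - 1/6) = ((1/32)*2)*(-5/6) = (1/16)*(-5/6) = -5/96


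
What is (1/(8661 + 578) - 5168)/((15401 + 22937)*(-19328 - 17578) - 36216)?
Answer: 15915717/4357538761372 ≈ 3.6525e-6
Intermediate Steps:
(1/(8661 + 578) - 5168)/((15401 + 22937)*(-19328 - 17578) - 36216) = (1/9239 - 5168)/(38338*(-36906) - 36216) = (1/9239 - 5168)/(-1414902228 - 36216) = -47747151/9239/(-1414938444) = -47747151/9239*(-1/1414938444) = 15915717/4357538761372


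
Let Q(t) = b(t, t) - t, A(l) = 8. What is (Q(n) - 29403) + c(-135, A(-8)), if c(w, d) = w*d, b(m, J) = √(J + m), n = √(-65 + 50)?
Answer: -30483 + 15^(¼)*(1 + I) - I*√15 ≈ -30481.0 - 1.905*I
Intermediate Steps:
n = I*√15 (n = √(-15) = I*√15 ≈ 3.873*I)
c(w, d) = d*w
Q(t) = -t + √2*√t (Q(t) = √(t + t) - t = √(2*t) - t = √2*√t - t = -t + √2*√t)
(Q(n) - 29403) + c(-135, A(-8)) = ((-I*√15 + √2*√(I*√15)) - 29403) + 8*(-135) = ((-I*√15 + √2*(15^(¼)*√I)) - 29403) - 1080 = ((-I*√15 + √2*15^(¼)*√I) - 29403) - 1080 = (-29403 - I*√15 + √2*15^(¼)*√I) - 1080 = -30483 - I*√15 + √2*15^(¼)*√I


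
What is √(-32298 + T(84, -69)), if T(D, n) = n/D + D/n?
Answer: 5*I*√133959889/322 ≈ 179.72*I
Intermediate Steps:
T(D, n) = D/n + n/D
√(-32298 + T(84, -69)) = √(-32298 + (84/(-69) - 69/84)) = √(-32298 + (84*(-1/69) - 69*1/84)) = √(-32298 + (-28/23 - 23/28)) = √(-32298 - 1313/644) = √(-20801225/644) = 5*I*√133959889/322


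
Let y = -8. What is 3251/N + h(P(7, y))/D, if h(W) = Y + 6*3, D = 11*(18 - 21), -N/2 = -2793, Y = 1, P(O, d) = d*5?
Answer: 383/61446 ≈ 0.0062331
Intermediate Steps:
P(O, d) = 5*d
N = 5586 (N = -2*(-2793) = 5586)
D = -33 (D = 11*(-3) = -33)
h(W) = 19 (h(W) = 1 + 6*3 = 1 + 18 = 19)
3251/N + h(P(7, y))/D = 3251/5586 + 19/(-33) = 3251*(1/5586) + 19*(-1/33) = 3251/5586 - 19/33 = 383/61446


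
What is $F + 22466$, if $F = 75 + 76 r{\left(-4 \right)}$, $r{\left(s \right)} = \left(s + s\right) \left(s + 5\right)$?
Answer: $21933$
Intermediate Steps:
$r{\left(s \right)} = 2 s \left(5 + s\right)$
$F = -533$ ($F = 75 + 76 \cdot 2 \left(-4\right) \left(5 - 4\right) = 75 + 76 \cdot 2 \left(-4\right) 1 = 75 + 76 \left(-8\right) = 75 - 608 = -533$)
$F + 22466 = -533 + 22466 = 21933$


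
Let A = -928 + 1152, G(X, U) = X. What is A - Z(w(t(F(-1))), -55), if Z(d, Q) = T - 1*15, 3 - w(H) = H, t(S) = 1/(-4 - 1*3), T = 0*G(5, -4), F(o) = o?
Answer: 239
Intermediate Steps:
T = 0 (T = 0*5 = 0)
t(S) = -⅐ (t(S) = 1/(-4 - 3) = 1/(-7) = -⅐)
w(H) = 3 - H
A = 224
Z(d, Q) = -15 (Z(d, Q) = 0 - 1*15 = 0 - 15 = -15)
A - Z(w(t(F(-1))), -55) = 224 - 1*(-15) = 224 + 15 = 239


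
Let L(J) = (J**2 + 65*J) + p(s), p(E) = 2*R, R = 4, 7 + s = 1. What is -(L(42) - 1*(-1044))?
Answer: -5546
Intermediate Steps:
s = -6 (s = -7 + 1 = -6)
p(E) = 8 (p(E) = 2*4 = 8)
L(J) = 8 + J**2 + 65*J (L(J) = (J**2 + 65*J) + 8 = 8 + J**2 + 65*J)
-(L(42) - 1*(-1044)) = -((8 + 42**2 + 65*42) - 1*(-1044)) = -((8 + 1764 + 2730) + 1044) = -(4502 + 1044) = -1*5546 = -5546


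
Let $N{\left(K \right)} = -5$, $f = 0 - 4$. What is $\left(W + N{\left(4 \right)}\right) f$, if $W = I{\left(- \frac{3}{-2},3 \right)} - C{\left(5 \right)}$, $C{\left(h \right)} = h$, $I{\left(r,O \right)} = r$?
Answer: $34$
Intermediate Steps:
$f = -4$
$W = - \frac{7}{2}$ ($W = - \frac{3}{-2} - 5 = \left(-3\right) \left(- \frac{1}{2}\right) - 5 = \frac{3}{2} - 5 = - \frac{7}{2} \approx -3.5$)
$\left(W + N{\left(4 \right)}\right) f = \left(- \frac{7}{2} - 5\right) \left(-4\right) = \left(- \frac{17}{2}\right) \left(-4\right) = 34$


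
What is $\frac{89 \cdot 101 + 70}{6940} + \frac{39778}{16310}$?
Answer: $\frac{42381161}{11319140} \approx 3.7442$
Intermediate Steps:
$\frac{89 \cdot 101 + 70}{6940} + \frac{39778}{16310} = \left(8989 + 70\right) \frac{1}{6940} + 39778 \cdot \frac{1}{16310} = 9059 \cdot \frac{1}{6940} + \frac{19889}{8155} = \frac{9059}{6940} + \frac{19889}{8155} = \frac{42381161}{11319140}$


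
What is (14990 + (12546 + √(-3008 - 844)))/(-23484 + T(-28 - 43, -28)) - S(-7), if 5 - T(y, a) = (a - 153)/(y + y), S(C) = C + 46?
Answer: -133943873/3334199 - 852*I*√107/3334199 ≈ -40.173 - 0.0026433*I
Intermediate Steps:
S(C) = 46 + C
T(y, a) = 5 - (-153 + a)/(2*y) (T(y, a) = 5 - (a - 153)/(y + y) = 5 - (-153 + a)/(2*y))
(14990 + (12546 + √(-3008 - 844)))/(-23484 + T(-28 - 43, -28)) - S(-7) = (14990 + (12546 + √(-3008 - 844)))/(-23484 + (153 - 1*(-28) + 10*(-28 - 43))/(2*(-28 - 43))) - (46 - 7) = (14990 + (12546 + √(-3852)))/(-23484 + (½)*(153 + 28 + 10*(-71))/(-71)) - 1*39 = (14990 + (12546 + 6*I*√107))/(-23484 + (½)*(-1/71)*(153 + 28 - 710)) - 39 = (27536 + 6*I*√107)/(-23484 + (½)*(-1/71)*(-529)) - 39 = (27536 + 6*I*√107)/(-23484 + 529/142) - 39 = (27536 + 6*I*√107)/(-3334199/142) - 39 = (27536 + 6*I*√107)*(-142/3334199) - 39 = (-3910112/3334199 - 852*I*√107/3334199) - 39 = -133943873/3334199 - 852*I*√107/3334199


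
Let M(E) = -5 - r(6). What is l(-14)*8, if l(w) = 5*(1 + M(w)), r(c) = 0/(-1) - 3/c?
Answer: -140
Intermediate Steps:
r(c) = -3/c (r(c) = 0*(-1) - 3/c = 0 - 3/c = -3/c)
M(E) = -9/2 (M(E) = -5 - (-3)/6 = -5 - 1*(-½) = -5 + ½ = -9/2)
l(w) = -35/2 (l(w) = 5*(1 - 9/2) = 5*(-7/2) = -35/2)
l(-14)*8 = -35/2*8 = -140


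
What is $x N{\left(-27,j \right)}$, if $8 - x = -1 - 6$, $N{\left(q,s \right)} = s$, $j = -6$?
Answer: $-90$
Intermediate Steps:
$x = 15$ ($x = 8 - \left(-1 - 6\right) = 8 - -7 = 8 + 7 = 15$)
$x N{\left(-27,j \right)} = 15 \left(-6\right) = -90$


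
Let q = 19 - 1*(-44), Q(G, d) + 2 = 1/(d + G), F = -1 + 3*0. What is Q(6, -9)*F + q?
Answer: 196/3 ≈ 65.333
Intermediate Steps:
F = -1 (F = -1 + 0 = -1)
Q(G, d) = -2 + 1/(G + d) (Q(G, d) = -2 + 1/(d + G) = -2 + 1/(G + d))
q = 63 (q = 19 + 44 = 63)
Q(6, -9)*F + q = ((1 - 2*6 - 2*(-9))/(6 - 9))*(-1) + 63 = ((1 - 12 + 18)/(-3))*(-1) + 63 = -1/3*7*(-1) + 63 = -7/3*(-1) + 63 = 7/3 + 63 = 196/3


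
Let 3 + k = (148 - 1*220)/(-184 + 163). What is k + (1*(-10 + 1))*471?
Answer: -29670/7 ≈ -4238.6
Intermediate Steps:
k = 3/7 (k = -3 + (148 - 1*220)/(-184 + 163) = -3 + (148 - 220)/(-21) = -3 - 72*(-1/21) = -3 + 24/7 = 3/7 ≈ 0.42857)
k + (1*(-10 + 1))*471 = 3/7 + (1*(-10 + 1))*471 = 3/7 + (1*(-9))*471 = 3/7 - 9*471 = 3/7 - 4239 = -29670/7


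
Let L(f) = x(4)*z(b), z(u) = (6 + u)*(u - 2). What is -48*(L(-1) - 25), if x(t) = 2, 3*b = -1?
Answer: 7408/3 ≈ 2469.3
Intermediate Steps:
b = -⅓ (b = (⅓)*(-1) = -⅓ ≈ -0.33333)
z(u) = (-2 + u)*(6 + u) (z(u) = (6 + u)*(-2 + u) = (-2 + u)*(6 + u))
L(f) = -238/9 (L(f) = 2*(-12 + (-⅓)² + 4*(-⅓)) = 2*(-12 + ⅑ - 4/3) = 2*(-119/9) = -238/9)
-48*(L(-1) - 25) = -48*(-238/9 - 25) = -48*(-463/9) = 7408/3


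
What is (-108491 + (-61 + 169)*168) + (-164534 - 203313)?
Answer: -458194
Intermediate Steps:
(-108491 + (-61 + 169)*168) + (-164534 - 203313) = (-108491 + 108*168) - 367847 = (-108491 + 18144) - 367847 = -90347 - 367847 = -458194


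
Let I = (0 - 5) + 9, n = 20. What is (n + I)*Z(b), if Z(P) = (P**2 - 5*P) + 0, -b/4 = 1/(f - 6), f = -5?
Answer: -4896/121 ≈ -40.463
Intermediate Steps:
b = 4/11 (b = -4/(-5 - 6) = -4/(-11) = -4*(-1/11) = 4/11 ≈ 0.36364)
Z(P) = P**2 - 5*P
I = 4 (I = -5 + 9 = 4)
(n + I)*Z(b) = (20 + 4)*(4*(-5 + 4/11)/11) = 24*((4/11)*(-51/11)) = 24*(-204/121) = -4896/121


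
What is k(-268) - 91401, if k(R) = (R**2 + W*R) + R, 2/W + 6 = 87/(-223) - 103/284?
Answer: -8453145353/427669 ≈ -19766.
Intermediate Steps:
W = -126664/427669 (W = 2/(-6 + (87/(-223) - 103/284)) = 2/(-6 + (87*(-1/223) - 103*1/284)) = 2/(-6 + (-87/223 - 103/284)) = 2/(-6 - 47677/63332) = 2/(-427669/63332) = 2*(-63332/427669) = -126664/427669 ≈ -0.29617)
k(R) = R**2 + 301005*R/427669 (k(R) = (R**2 - 126664*R/427669) + R = R**2 + 301005*R/427669)
k(-268) - 91401 = (1/427669)*(-268)*(301005 + 427669*(-268)) - 91401 = (1/427669)*(-268)*(301005 - 114615292) - 91401 = (1/427669)*(-268)*(-114314287) - 91401 = 30636228916/427669 - 91401 = -8453145353/427669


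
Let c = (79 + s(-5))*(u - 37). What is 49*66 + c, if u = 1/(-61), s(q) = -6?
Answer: 32440/61 ≈ 531.80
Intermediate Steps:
u = -1/61 ≈ -0.016393
c = -164834/61 (c = (79 - 6)*(-1/61 - 37) = 73*(-2258/61) = -164834/61 ≈ -2702.2)
49*66 + c = 49*66 - 164834/61 = 3234 - 164834/61 = 32440/61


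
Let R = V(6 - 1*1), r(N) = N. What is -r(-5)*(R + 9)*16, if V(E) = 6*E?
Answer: 3120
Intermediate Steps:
R = 30 (R = 6*(6 - 1*1) = 6*(6 - 1) = 6*5 = 30)
-r(-5)*(R + 9)*16 = -(-5)*(30 + 9)*16 = -(-5)*39*16 = -(-5)*624 = -1*(-3120) = 3120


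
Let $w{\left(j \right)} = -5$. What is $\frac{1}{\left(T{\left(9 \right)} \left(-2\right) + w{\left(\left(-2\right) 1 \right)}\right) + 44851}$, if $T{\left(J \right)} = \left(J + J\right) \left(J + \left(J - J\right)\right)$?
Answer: $\frac{1}{44522} \approx 2.2461 \cdot 10^{-5}$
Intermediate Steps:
$T{\left(J \right)} = 2 J^{2}$ ($T{\left(J \right)} = 2 J \left(J + 0\right) = 2 J J = 2 J^{2}$)
$\frac{1}{\left(T{\left(9 \right)} \left(-2\right) + w{\left(\left(-2\right) 1 \right)}\right) + 44851} = \frac{1}{\left(2 \cdot 9^{2} \left(-2\right) - 5\right) + 44851} = \frac{1}{\left(2 \cdot 81 \left(-2\right) - 5\right) + 44851} = \frac{1}{\left(162 \left(-2\right) - 5\right) + 44851} = \frac{1}{\left(-324 - 5\right) + 44851} = \frac{1}{-329 + 44851} = \frac{1}{44522}$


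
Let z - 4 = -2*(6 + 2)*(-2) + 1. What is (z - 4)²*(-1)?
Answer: -1089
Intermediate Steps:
z = 37 (z = 4 + (-2*(6 + 2)*(-2) + 1) = 4 + (-16*(-2) + 1) = 4 + (-2*(-16) + 1) = 4 + (32 + 1) = 4 + 33 = 37)
(z - 4)²*(-1) = (37 - 4)²*(-1) = 33²*(-1) = 1089*(-1) = -1089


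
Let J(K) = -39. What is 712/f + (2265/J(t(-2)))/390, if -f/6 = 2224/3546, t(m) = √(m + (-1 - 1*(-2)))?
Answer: -13344341/70473 ≈ -189.35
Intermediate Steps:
t(m) = √(1 + m) (t(m) = √(m + (-1 + 2)) = √(m + 1) = √(1 + m))
f = -2224/591 (f = -13344/3546 = -6*1112/1773 = -2224/591 ≈ -3.7631)
712/f + (2265/J(t(-2)))/390 = 712/(-2224/591) + (2265/(-39))/390 = 712*(-591/2224) + (2265*(-1/39))*(1/390) = -52599/278 - 755/13*1/390 = -52599/278 - 151/1014 = -13344341/70473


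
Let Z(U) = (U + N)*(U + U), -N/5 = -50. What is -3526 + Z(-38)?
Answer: -19638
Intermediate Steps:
N = 250 (N = -5*(-50) = 250)
Z(U) = 2*U*(250 + U) (Z(U) = (U + 250)*(U + U) = (250 + U)*(2*U) = 2*U*(250 + U))
-3526 + Z(-38) = -3526 + 2*(-38)*(250 - 38) = -3526 + 2*(-38)*212 = -3526 - 16112 = -19638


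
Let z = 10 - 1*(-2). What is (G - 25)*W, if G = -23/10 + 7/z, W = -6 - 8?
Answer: 11221/30 ≈ 374.03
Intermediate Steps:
z = 12 (z = 10 + 2 = 12)
W = -14
G = -103/60 (G = -23/10 + 7/12 = -103/60 ≈ -1.7167)
(G - 25)*W = (-103/60 - 25)*(-14) = -1603/60*(-14) = 11221/30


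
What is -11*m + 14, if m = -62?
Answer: 696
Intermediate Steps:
-11*m + 14 = -11*(-62) + 14 = 682 + 14 = 696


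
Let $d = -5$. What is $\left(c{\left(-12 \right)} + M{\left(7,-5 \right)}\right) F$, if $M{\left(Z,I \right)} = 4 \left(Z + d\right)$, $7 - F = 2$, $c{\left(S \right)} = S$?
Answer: $-20$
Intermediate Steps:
$F = 5$ ($F = 7 - 2 = 5$)
$M{\left(Z,I \right)} = -20 + 4 Z$ ($M{\left(Z,I \right)} = 4 \left(Z - 5\right) = 4 \left(-5 + Z\right) = -20 + 4 Z$)
$\left(c{\left(-12 \right)} + M{\left(7,-5 \right)}\right) F = \left(-12 + \left(-20 + 4 \cdot 7\right)\right) 5 = \left(-12 + \left(-20 + 28\right)\right) 5 = \left(-12 + 8\right) 5 = \left(-4\right) 5 = -20$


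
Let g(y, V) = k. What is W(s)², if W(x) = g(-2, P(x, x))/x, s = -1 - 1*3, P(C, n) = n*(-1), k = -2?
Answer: ¼ ≈ 0.25000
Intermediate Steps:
P(C, n) = -n
g(y, V) = -2
s = -4 (s = -1 - 3 = -4)
W(x) = -2/x
W(s)² = (-2/(-4))² = (-2*(-¼))² = (½)² = ¼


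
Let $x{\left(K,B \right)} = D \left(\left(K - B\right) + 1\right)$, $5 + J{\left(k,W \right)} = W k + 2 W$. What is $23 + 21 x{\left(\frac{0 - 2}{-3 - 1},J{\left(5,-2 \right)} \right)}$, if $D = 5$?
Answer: $\frac{4351}{2} \approx 2175.5$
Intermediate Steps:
$J{\left(k,W \right)} = -5 + 2 W + W k$ ($J{\left(k,W \right)} = -5 + \left(W k + 2 W\right) = -5 + \left(2 W + W k\right) = -5 + 2 W + W k$)
$x{\left(K,B \right)} = 5 - 5 B + 5 K$ ($x{\left(K,B \right)} = 5 \left(\left(K - B\right) + 1\right) = 5 \left(1 + K - B\right) = 5 - 5 B + 5 K$)
$23 + 21 x{\left(\frac{0 - 2}{-3 - 1},J{\left(5,-2 \right)} \right)} = 23 + 21 \left(5 - 5 \left(-5 + 2 \left(-2\right) - 10\right) + 5 \frac{0 - 2}{-3 - 1}\right) = 23 + 21 \left(5 - 5 \left(-5 - 4 - 10\right) + 5 \left(- \frac{2}{-4}\right)\right) = 23 + 21 \left(5 - -95 + 5 \left(\left(-2\right) \left(- \frac{1}{4}\right)\right)\right) = 23 + 21 \left(5 + 95 + 5 \cdot \frac{1}{2}\right) = 23 + 21 \left(5 + 95 + \frac{5}{2}\right) = 23 + 21 \cdot \frac{205}{2} = 23 + \frac{4305}{2} = \frac{4351}{2}$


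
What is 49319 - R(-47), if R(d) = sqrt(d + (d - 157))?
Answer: 49319 - I*sqrt(251) ≈ 49319.0 - 15.843*I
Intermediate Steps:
R(d) = sqrt(-157 + 2*d) (R(d) = sqrt(d + (-157 + d)) = sqrt(-157 + 2*d))
49319 - R(-47) = 49319 - sqrt(-157 + 2*(-47)) = 49319 - sqrt(-157 - 94) = 49319 - sqrt(-251) = 49319 - I*sqrt(251)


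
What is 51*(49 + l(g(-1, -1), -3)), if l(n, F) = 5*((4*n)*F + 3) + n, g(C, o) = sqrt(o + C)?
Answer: 3264 - 3009*I*sqrt(2) ≈ 3264.0 - 4255.4*I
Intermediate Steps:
g(C, o) = sqrt(C + o)
l(n, F) = 15 + n + 20*F*n (l(n, F) = 5*(4*F*n + 3) + n = 5*(3 + 4*F*n) + n = (15 + 20*F*n) + n = 15 + n + 20*F*n)
51*(49 + l(g(-1, -1), -3)) = 51*(49 + (15 + sqrt(-1 - 1) + 20*(-3)*sqrt(-1 - 1))) = 51*(49 + (15 + sqrt(-2) + 20*(-3)*sqrt(-2))) = 51*(49 + (15 + I*sqrt(2) + 20*(-3)*(I*sqrt(2)))) = 51*(49 + (15 + I*sqrt(2) - 60*I*sqrt(2))) = 51*(49 + (15 - 59*I*sqrt(2))) = 51*(64 - 59*I*sqrt(2)) = 3264 - 3009*I*sqrt(2)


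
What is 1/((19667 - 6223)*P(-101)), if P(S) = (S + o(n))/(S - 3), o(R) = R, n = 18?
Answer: 26/278963 ≈ 9.3202e-5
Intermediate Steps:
P(S) = (18 + S)/(-3 + S) (P(S) = (S + 18)/(S - 3) = (18 + S)/(-3 + S))
1/((19667 - 6223)*P(-101)) = 1/((19667 - 6223)*(((18 - 101)/(-3 - 101)))) = 1/(13444*((-83/(-104)))) = 1/(13444*((-1/104*(-83)))) = 1/(13444*(83/104)) = (1/13444)*(104/83) = 26/278963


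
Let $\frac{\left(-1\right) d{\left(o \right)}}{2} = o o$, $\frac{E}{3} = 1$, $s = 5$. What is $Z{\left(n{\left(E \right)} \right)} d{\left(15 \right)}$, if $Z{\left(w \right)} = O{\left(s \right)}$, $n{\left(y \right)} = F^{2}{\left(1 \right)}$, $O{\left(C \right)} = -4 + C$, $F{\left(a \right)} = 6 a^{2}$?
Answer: $-450$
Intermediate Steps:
$E = 3$ ($E = 3 \cdot 1 = 3$)
$d{\left(o \right)} = - 2 o^{2}$ ($d{\left(o \right)} = - 2 o o = - 2 o^{2}$)
$n{\left(y \right)} = 36$ ($n{\left(y \right)} = \left(6 \cdot 1^{2}\right)^{2} = \left(6 \cdot 1\right)^{2} = 6^{2} = 36$)
$Z{\left(w \right)} = 1$ ($Z{\left(w \right)} = -4 + 5 = 1$)
$Z{\left(n{\left(E \right)} \right)} d{\left(15 \right)} = 1 \left(- 2 \cdot 15^{2}\right) = 1 \left(\left(-2\right) 225\right) = 1 \left(-450\right) = -450$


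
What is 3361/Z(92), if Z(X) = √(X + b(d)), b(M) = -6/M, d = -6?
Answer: 3361*√93/93 ≈ 348.52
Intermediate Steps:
Z(X) = √(1 + X) (Z(X) = √(X - 6/(-6)) = √(X - 6*(-⅙)) = √(X + 1) = √(1 + X))
3361/Z(92) = 3361/(√(1 + 92)) = 3361/(√93) = 3361*(√93/93) = 3361*√93/93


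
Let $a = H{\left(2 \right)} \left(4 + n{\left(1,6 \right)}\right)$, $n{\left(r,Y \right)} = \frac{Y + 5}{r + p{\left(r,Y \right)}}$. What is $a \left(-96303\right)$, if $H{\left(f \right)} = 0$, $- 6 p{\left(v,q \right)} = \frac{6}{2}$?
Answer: $0$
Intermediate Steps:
$p{\left(v,q \right)} = - \frac{1}{2}$ ($p{\left(v,q \right)} = - \frac{6 \cdot \frac{1}{2}}{6} = \left(- \frac{1}{6}\right) 3 = - \frac{1}{2}$)
$n{\left(r,Y \right)} = \frac{5 + Y}{- \frac{1}{2} + r}$ ($n{\left(r,Y \right)} = \frac{Y + 5}{r - \frac{1}{2}} = \frac{5 + Y}{- \frac{1}{2} + r}$)
$a = 0$ ($a = 0 \left(4 + \frac{2 \left(5 + 6\right)}{-1 + 2 \cdot 1}\right) = 0 \left(4 + 2 \frac{1}{-1 + 2} \cdot 11\right) = 0 \left(4 + 2 \cdot 1^{-1} \cdot 11\right) = 0 \left(4 + 2 \cdot 1 \cdot 11\right) = 0 \left(4 + 22\right) = 0 \cdot 26 = 0$)
$a \left(-96303\right) = 0 \left(-96303\right) = 0$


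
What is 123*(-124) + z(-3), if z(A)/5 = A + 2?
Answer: -15257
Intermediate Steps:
z(A) = 10 + 5*A (z(A) = 5*(A + 2) = 5*(2 + A) = 10 + 5*A)
123*(-124) + z(-3) = 123*(-124) + (10 + 5*(-3)) = -15252 + (10 - 15) = -15252 - 5 = -15257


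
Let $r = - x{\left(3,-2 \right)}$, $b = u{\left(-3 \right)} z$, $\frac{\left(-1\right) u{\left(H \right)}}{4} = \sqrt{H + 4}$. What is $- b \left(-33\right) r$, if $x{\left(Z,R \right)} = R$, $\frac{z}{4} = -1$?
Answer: $1056$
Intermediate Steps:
$z = -4$ ($z = 4 \left(-1\right) = -4$)
$u{\left(H \right)} = - 4 \sqrt{4 + H}$ ($u{\left(H \right)} = - 4 \sqrt{H + 4} = - 4 \sqrt{4 + H}$)
$b = 16$ ($b = - 4 \sqrt{4 - 3} \left(-4\right) = - 4 \sqrt{1} \left(-4\right) = \left(-4\right) 1 \left(-4\right) = \left(-4\right) \left(-4\right) = 16$)
$r = 2$ ($r = \left(-1\right) \left(-2\right) = 2$)
$- b \left(-33\right) r = - 16 \left(-33\right) 2 = - \left(-528\right) 2 = \left(-1\right) \left(-1056\right) = 1056$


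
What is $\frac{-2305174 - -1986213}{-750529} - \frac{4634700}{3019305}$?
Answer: $- \frac{167695747613}{151071730823} \approx -1.11$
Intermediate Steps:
$\frac{-2305174 - -1986213}{-750529} - \frac{4634700}{3019305} = \left(-2305174 + 1986213\right) \left(- \frac{1}{750529}\right) - \frac{308980}{201287} = \left(-318961\right) \left(- \frac{1}{750529}\right) - \frac{308980}{201287} = \frac{318961}{750529} - \frac{308980}{201287} = - \frac{167695747613}{151071730823}$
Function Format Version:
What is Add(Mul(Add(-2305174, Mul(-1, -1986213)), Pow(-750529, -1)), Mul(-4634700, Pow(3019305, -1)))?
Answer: Rational(-167695747613, 151071730823) ≈ -1.1100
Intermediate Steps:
Add(Mul(Add(-2305174, Mul(-1, -1986213)), Pow(-750529, -1)), Mul(-4634700, Pow(3019305, -1))) = Add(Mul(Add(-2305174, 1986213), Rational(-1, 750529)), Mul(-4634700, Rational(1, 3019305))) = Add(Mul(-318961, Rational(-1, 750529)), Rational(-308980, 201287)) = Add(Rational(318961, 750529), Rational(-308980, 201287)) = Rational(-167695747613, 151071730823)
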